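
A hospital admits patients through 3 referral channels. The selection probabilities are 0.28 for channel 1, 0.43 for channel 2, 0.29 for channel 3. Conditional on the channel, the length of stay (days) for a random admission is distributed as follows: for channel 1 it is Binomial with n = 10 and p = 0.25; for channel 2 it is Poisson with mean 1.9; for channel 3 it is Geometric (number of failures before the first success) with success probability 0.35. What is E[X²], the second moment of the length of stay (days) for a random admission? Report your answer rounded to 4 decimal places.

For each component E[X²] = Var + (mean)², giving 1: 8.125; 2: 5.51; 3: 8.7551.
Overall E[X²] = 0.28·8.125 + 0.43·5.51 + 0.29·8.7551 = 7.18328.

7.1833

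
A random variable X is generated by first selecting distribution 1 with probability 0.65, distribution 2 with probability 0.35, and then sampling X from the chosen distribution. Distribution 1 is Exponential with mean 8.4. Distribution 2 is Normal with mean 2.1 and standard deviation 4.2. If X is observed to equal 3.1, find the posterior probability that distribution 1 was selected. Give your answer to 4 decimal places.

Likelihoods f(3.1 | ·): 1: 0.0823086; 2: 0.0923317.
Posterior ∝ prior × likelihood. Numerator for 1: 0.65·0.0823086 = 0.0535006.
Normalizing constant: 0.65·0.0823086 + 0.35·0.0923317 = 0.0858167.
P(1 | observation) = 0.0535006 / 0.0858167 = 0.623429.

0.6234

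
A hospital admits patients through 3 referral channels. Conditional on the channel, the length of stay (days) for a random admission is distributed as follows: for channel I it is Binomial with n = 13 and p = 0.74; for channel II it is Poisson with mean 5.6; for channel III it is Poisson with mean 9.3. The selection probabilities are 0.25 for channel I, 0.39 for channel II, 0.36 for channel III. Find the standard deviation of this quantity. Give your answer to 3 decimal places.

3.109

Per component, I: μ=9.62, E[X²]=95.0456; II: μ=5.6, E[X²]=36.96; III: μ=9.3, E[X²]=95.79.
E[X] = 0.25·9.62 + 0.39·5.6 + 0.36·9.3 = 7.937.
E[X²] = 0.25·95.0456 + 0.39·36.96 + 0.36·95.79 = 72.6602.
Var(X) = E[X²] − (E[X])² = 72.6602 − 62.996 = 9.66423.
SD(X) = √9.66423 = 3.10873.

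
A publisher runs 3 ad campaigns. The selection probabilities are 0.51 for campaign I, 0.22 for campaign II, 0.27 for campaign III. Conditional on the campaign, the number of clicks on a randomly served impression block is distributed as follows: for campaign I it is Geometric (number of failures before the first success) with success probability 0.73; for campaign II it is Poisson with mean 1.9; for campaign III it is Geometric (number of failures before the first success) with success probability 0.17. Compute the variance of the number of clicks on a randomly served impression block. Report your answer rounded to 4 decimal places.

12.0257

Per component, I: μ=0.369863, E[X²]=0.64346; II: μ=1.9, E[X²]=5.51; III: μ=4.88235, E[X²]=52.5571.
E[X] = 0.51·0.369863 + 0.22·1.9 + 0.27·4.88235 = 1.92487.
E[X²] = 0.51·0.64346 + 0.22·5.51 + 0.27·52.5571 = 15.7308.
Var(X) = E[X²] − (E[X])² = 15.7308 − 3.70511 = 12.0257.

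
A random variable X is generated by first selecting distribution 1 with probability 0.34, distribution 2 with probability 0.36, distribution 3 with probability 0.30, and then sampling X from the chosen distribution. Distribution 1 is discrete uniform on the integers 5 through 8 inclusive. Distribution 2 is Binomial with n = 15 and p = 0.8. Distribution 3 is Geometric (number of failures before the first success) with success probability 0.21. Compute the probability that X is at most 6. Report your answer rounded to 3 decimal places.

0.413

Conditional on each component, P(X ≤ 6): 1: 0.5; 2: 0.000784985; 3: 0.807961.
By total probability, P(X ≤ 6) = 0.34·0.5 + 0.36·0.000784985 + 0.3·0.807961 = 0.412671.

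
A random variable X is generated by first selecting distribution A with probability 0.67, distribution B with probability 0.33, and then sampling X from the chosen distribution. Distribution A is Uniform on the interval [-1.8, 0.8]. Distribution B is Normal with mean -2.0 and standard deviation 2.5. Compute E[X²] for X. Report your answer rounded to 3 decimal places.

3.927

For each component E[X²] = Var + (mean)², giving A: 0.813333; B: 10.25.
Overall E[X²] = 0.67·0.813333 + 0.33·10.25 = 3.92743.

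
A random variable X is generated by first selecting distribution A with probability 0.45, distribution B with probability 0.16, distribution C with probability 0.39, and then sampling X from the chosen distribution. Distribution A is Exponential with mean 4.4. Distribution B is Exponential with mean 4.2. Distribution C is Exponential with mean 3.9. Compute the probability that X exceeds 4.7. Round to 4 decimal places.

Conditional on each component, P(X > 4.7): A: 0.343633; B: 0.326591; C: 0.299654.
By total probability, P(X > 4.7) = 0.45·0.343633 + 0.16·0.326591 + 0.39·0.299654 = 0.323754.

0.3238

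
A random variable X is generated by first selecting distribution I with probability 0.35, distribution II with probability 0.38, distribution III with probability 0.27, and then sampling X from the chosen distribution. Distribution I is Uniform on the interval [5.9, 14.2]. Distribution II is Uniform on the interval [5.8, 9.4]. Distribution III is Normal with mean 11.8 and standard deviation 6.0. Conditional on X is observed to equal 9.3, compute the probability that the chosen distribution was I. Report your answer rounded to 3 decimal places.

0.257

Likelihoods f(9.3 | ·): I: 0.120482; II: 0.277778; III: 0.0609621.
Posterior ∝ prior × likelihood. Numerator for I: 0.35·0.120482 = 0.0421687.
Normalizing constant: 0.35·0.120482 + 0.38·0.277778 + 0.27·0.0609621 = 0.164184.
P(I | observation) = 0.0421687 / 0.164184 = 0.256838.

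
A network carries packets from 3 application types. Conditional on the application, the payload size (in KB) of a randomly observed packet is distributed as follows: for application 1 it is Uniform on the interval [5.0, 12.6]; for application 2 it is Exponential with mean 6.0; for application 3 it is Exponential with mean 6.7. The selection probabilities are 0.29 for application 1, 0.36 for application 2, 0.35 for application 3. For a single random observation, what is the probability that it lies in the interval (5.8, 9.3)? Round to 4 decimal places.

0.2540

Conditional on each application, P(5.8 < X < 9.3): 1: 0.460526; 2: 0.168101; 3: 0.17121.
By total probability, P(5.8 < X < 9.3) = 0.29·0.460526 + 0.36·0.168101 + 0.35·0.17121 = 0.253992.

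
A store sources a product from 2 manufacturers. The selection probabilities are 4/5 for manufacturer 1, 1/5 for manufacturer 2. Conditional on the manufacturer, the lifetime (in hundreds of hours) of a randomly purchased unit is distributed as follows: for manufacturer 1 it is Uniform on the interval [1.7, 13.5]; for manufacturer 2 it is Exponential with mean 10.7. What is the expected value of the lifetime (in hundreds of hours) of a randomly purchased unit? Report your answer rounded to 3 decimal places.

8.220

Component means — 1: 7.6; 2: 10.7.
E[X] = 0.8·7.6 + 0.2·10.7 = 8.22.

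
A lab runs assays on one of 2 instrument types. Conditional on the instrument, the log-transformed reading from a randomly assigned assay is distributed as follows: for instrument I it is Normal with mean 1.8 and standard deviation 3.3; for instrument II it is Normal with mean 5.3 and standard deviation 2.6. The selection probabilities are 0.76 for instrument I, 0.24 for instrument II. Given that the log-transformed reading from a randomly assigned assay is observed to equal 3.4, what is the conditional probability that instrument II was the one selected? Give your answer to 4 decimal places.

Likelihoods f(3.4 | ·): I: 0.107485; II: 0.117483.
Posterior ∝ prior × likelihood. Numerator for II: 0.24·0.117483 = 0.0281959.
Normalizing constant: 0.76·0.107485 + 0.24·0.117483 = 0.109885.
P(II | observation) = 0.0281959 / 0.109885 = 0.256595.

0.2566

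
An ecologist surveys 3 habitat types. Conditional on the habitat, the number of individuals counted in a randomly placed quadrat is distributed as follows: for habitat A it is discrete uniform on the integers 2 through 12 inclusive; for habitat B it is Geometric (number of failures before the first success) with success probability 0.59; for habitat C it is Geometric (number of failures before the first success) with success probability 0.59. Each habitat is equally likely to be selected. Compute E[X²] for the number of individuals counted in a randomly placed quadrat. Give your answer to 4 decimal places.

For each component E[X²] = Var + (mean)², giving A: 59; B: 1.66073; C: 1.66073.
Overall E[X²] = 0.333333·59 + 0.333333·1.66073 + 0.333333·1.66073 = 20.7738.

20.7738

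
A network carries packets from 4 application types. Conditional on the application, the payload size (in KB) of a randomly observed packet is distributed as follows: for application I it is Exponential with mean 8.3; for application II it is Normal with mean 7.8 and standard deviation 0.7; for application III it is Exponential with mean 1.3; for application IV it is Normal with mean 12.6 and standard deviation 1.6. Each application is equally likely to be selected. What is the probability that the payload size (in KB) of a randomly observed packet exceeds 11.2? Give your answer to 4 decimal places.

Conditional on each application, P(X > 11.2): I: 0.259396; II: 5.95458e-07; III: 0.000181295; IV: 0.809213.
By total probability, P(X > 11.2) = 0.25·0.259396 + 0.25·5.95458e-07 + 0.25·0.000181295 + 0.25·0.809213 = 0.267198.

0.2672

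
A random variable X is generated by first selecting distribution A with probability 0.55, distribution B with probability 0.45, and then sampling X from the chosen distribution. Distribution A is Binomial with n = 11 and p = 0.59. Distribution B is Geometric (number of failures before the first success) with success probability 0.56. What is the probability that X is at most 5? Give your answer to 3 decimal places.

Conditional on each component, P(X ≤ 5): A: 0.269024; B: 0.992744.
By total probability, P(X ≤ 5) = 0.55·0.269024 + 0.45·0.992744 = 0.594698.

0.595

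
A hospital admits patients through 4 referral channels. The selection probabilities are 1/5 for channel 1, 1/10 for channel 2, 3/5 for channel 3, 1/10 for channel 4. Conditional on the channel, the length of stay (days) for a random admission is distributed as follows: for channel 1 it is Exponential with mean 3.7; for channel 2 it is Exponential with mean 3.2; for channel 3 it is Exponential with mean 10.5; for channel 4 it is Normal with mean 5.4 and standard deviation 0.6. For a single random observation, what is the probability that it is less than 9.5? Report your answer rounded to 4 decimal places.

0.7367

Conditional on each channel, P(X < 9.5): 1: 0.923278; 2: 0.948633; 3: 0.595362; 4: 1.
By total probability, P(X < 9.5) = 0.2·0.923278 + 0.1·0.948633 + 0.6·0.595362 + 0.1·1 = 0.736736.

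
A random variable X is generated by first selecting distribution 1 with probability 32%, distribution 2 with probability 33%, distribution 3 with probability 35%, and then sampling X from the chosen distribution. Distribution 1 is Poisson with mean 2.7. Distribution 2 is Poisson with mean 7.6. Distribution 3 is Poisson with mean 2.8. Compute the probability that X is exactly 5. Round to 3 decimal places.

Conditional on each component, P(X = 5): 1: 0.0803605; 2: 0.105742; 3: 0.0872136.
By total probability, P(X = 5) = 0.32·0.0803605 + 0.33·0.105742 + 0.35·0.0872136 = 0.0911351.

0.091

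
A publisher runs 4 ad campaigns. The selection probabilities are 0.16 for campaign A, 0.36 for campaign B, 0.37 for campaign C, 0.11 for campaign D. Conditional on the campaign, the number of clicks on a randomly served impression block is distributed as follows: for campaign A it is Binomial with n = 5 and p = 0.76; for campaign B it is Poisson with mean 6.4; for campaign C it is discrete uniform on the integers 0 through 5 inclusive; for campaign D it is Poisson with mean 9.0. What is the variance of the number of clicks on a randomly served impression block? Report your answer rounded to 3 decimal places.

Per component, A: μ=3.8, E[X²]=15.352; B: μ=6.4, E[X²]=47.36; C: μ=2.5, E[X²]=9.16667; D: μ=9, E[X²]=90.
E[X] = 0.16·3.8 + 0.36·6.4 + 0.37·2.5 + 0.11·9 = 4.827.
E[X²] = 0.16·15.352 + 0.36·47.36 + 0.37·9.16667 + 0.11·90 = 32.7976.
Var(X) = E[X²] − (E[X])² = 32.7976 − 23.2999 = 9.49766.

9.498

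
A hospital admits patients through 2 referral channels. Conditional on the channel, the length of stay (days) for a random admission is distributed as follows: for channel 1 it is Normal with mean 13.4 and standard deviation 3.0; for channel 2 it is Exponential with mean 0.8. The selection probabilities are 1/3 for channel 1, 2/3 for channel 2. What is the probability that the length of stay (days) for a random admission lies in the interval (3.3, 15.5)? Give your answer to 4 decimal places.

Conditional on each channel, P(3.3 < X < 15.5): 1: 0.757656; 2: 0.0161635.
By total probability, P(3.3 < X < 15.5) = 0.333333·0.757656 + 0.666667·0.0161635 = 0.263328.

0.2633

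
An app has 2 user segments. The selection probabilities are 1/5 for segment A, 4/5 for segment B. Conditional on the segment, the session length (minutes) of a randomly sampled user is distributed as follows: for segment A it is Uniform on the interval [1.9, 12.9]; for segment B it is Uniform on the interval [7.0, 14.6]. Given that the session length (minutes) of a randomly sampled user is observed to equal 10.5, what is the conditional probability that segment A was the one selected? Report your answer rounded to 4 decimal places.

Likelihoods f(10.5 | ·): A: 0.0909091; B: 0.131579.
Posterior ∝ prior × likelihood. Numerator for A: 0.2·0.0909091 = 0.0181818.
Normalizing constant: 0.2·0.0909091 + 0.8·0.131579 = 0.123445.
P(A | observation) = 0.0181818 / 0.123445 = 0.147287.

0.1473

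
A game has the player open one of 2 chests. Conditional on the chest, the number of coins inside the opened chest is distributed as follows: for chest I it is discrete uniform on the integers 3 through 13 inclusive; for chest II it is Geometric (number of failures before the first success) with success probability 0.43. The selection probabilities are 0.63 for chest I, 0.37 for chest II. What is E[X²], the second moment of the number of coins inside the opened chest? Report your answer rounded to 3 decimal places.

48.411

For each component E[X²] = Var + (mean)², giving I: 74; II: 4.83991.
Overall E[X²] = 0.63·74 + 0.37·4.83991 = 48.4108.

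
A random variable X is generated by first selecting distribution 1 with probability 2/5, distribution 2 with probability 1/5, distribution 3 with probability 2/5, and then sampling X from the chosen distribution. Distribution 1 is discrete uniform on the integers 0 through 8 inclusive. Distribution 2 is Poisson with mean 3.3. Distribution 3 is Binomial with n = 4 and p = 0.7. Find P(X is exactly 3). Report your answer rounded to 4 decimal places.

0.2533

Conditional on each component, P(X = 3): 1: 0.111111; 2: 0.220912; 3: 0.4116.
By total probability, P(X = 3) = 0.4·0.111111 + 0.2·0.220912 + 0.4·0.4116 = 0.253267.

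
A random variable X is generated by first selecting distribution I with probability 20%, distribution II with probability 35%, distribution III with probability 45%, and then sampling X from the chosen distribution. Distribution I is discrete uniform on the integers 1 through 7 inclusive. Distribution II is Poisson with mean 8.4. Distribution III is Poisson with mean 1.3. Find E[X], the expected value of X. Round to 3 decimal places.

4.325

Component means — I: 4; II: 8.4; III: 1.3.
E[X] = 0.2·4 + 0.35·8.4 + 0.45·1.3 = 4.325.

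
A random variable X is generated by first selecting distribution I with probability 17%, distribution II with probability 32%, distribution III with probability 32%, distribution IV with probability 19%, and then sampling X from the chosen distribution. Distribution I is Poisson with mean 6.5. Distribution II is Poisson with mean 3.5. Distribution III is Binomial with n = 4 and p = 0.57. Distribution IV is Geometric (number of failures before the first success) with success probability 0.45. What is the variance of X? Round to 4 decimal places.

Per component, I: μ=6.5, E[X²]=48.75; II: μ=3.5, E[X²]=15.75; III: μ=2.28, E[X²]=6.1788; IV: μ=1.22222, E[X²]=4.20988.
E[X] = 0.17·6.5 + 0.32·3.5 + 0.32·2.28 + 0.19·1.22222 = 3.18682.
E[X²] = 0.17·48.75 + 0.32·15.75 + 0.32·6.1788 + 0.19·4.20988 = 16.1046.
Var(X) = E[X²] − (E[X])² = 16.1046 − 10.1558 = 5.94876.

5.9488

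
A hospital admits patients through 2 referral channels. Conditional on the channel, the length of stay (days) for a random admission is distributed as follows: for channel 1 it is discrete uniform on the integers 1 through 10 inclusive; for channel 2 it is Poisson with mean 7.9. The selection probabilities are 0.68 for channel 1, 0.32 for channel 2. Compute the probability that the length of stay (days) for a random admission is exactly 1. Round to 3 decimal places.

0.069

Conditional on each channel, P(X = 1): 1: 0.1; 2: 0.00292887.
By total probability, P(X = 1) = 0.68·0.1 + 0.32·0.00292887 = 0.0689372.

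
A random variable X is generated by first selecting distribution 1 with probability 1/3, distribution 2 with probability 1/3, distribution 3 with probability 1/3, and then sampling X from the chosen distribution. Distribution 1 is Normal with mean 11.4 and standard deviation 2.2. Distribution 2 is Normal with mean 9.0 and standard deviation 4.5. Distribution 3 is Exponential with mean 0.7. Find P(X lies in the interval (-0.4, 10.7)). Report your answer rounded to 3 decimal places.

0.668

Conditional on each component, P(-0.4 < X < 10.7): 1: 0.375173; 2: 0.628843; 3: 1.
By total probability, P(-0.4 < X < 10.7) = 0.333333·0.375173 + 0.333333·0.628843 + 0.333333·1 = 0.668006.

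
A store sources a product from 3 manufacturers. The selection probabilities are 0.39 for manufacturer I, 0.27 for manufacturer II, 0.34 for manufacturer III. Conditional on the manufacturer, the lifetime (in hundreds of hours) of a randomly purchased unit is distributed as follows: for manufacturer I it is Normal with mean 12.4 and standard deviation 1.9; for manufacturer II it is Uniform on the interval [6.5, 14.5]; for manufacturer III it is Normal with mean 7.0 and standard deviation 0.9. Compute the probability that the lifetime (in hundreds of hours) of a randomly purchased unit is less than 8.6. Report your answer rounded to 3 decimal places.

0.407

Conditional on each manufacturer, P(X < 8.6): I: 0.0227501; II: 0.2625; III: 0.96228.
By total probability, P(X < 8.6) = 0.39·0.0227501 + 0.27·0.2625 + 0.34·0.96228 = 0.406923.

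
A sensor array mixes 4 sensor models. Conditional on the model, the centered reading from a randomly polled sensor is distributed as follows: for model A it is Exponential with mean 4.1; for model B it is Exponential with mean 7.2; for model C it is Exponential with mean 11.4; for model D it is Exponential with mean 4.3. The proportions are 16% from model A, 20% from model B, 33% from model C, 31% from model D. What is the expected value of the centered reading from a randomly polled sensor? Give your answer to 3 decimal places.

Component means — A: 4.1; B: 7.2; C: 11.4; D: 4.3.
E[X] = 0.16·4.1 + 0.2·7.2 + 0.33·11.4 + 0.31·4.3 = 7.191.

7.191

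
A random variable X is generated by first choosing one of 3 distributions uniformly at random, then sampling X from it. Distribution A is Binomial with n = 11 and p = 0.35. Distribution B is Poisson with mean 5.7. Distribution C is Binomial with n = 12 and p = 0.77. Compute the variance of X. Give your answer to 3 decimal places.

Per component, A: μ=3.85, E[X²]=17.325; B: μ=5.7, E[X²]=38.19; C: μ=9.24, E[X²]=87.5028.
E[X] = 0.333333·3.85 + 0.333333·5.7 + 0.333333·9.24 = 6.26333.
E[X²] = 0.333333·17.325 + 0.333333·38.19 + 0.333333·87.5028 = 47.6726.
Var(X) = E[X²] − (E[X])² = 47.6726 − 39.2293 = 8.44326.

8.443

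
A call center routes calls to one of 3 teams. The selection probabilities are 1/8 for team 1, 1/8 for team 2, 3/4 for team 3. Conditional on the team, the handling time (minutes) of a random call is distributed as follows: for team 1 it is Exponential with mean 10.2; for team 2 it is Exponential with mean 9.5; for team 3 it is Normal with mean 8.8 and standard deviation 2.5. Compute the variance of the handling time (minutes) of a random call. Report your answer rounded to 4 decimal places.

Per component, 1: μ=10.2, E[X²]=208.08; 2: μ=9.5, E[X²]=180.5; 3: μ=8.8, E[X²]=83.69.
E[X] = 0.125·10.2 + 0.125·9.5 + 0.75·8.8 = 9.0625.
E[X²] = 0.125·208.08 + 0.125·180.5 + 0.75·83.69 = 111.34.
Var(X) = E[X²] − (E[X])² = 111.34 − 82.1289 = 29.2111.

29.2111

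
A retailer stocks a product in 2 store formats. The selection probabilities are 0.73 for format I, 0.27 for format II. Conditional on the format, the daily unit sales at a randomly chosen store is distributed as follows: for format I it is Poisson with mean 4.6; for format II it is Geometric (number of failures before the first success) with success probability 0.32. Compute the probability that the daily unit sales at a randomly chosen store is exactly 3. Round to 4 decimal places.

Conditional on each format, P(X = 3): I: 0.163068; II: 0.100618.
By total probability, P(X = 3) = 0.73·0.163068 + 0.27·0.100618 = 0.146206.

0.1462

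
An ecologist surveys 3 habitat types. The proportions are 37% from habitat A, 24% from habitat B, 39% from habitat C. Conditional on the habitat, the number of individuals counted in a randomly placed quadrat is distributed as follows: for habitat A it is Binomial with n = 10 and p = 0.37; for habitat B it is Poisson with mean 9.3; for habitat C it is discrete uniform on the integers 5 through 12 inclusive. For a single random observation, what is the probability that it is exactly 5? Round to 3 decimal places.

0.126

Conditional on each habitat, P(X = 5): A: 0.173425; B: 0.0530023; C: 0.125.
By total probability, P(X = 5) = 0.37·0.173425 + 0.24·0.0530023 + 0.39·0.125 = 0.125638.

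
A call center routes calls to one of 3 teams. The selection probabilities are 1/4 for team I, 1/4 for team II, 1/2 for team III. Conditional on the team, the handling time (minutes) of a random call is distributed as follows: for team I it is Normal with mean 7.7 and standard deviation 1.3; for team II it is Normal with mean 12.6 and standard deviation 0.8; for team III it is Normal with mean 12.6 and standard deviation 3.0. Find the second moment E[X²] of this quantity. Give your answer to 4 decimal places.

138.9750

For each component E[X²] = Var + (mean)², giving I: 60.98; II: 159.4; III: 167.76.
Overall E[X²] = 0.25·60.98 + 0.25·159.4 + 0.5·167.76 = 138.975.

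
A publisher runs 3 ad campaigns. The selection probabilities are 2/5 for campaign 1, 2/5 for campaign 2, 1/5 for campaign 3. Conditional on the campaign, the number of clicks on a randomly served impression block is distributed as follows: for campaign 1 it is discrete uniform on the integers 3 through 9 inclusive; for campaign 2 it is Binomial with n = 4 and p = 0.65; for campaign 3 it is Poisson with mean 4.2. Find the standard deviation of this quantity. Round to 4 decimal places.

2.2622

Per component, 1: μ=6, E[X²]=40; 2: μ=2.6, E[X²]=7.67; 3: μ=4.2, E[X²]=21.84.
E[X] = 0.4·6 + 0.4·2.6 + 0.2·4.2 = 4.28.
E[X²] = 0.4·40 + 0.4·7.67 + 0.2·21.84 = 23.436.
Var(X) = E[X²] − (E[X])² = 23.436 − 18.3184 = 5.1176.
SD(X) = √5.1176 = 2.26221.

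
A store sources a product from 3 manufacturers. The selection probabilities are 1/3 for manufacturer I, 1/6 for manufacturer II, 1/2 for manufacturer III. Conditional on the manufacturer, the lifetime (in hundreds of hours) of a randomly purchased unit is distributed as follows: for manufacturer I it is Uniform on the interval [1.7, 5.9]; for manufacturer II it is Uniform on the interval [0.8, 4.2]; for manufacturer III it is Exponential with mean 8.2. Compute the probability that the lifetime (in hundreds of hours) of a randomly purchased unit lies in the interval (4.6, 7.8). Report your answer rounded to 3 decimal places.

Conditional on each manufacturer, P(4.6 < X < 7.8): I: 0.309524; II: 0; III: 0.184382.
By total probability, P(4.6 < X < 7.8) = 0.333333·0.309524 + 0.166667·0 + 0.5·0.184382 = 0.195366.

0.195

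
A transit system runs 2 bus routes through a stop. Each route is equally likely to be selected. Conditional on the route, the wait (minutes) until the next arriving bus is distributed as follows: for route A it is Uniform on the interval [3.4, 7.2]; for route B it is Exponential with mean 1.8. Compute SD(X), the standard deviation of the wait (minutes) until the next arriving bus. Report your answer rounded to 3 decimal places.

Per component, A: μ=5.3, E[X²]=29.2933; B: μ=1.8, E[X²]=6.48.
E[X] = 0.5·5.3 + 0.5·1.8 = 3.55.
E[X²] = 0.5·29.2933 + 0.5·6.48 = 17.8867.
Var(X) = E[X²] − (E[X])² = 17.8867 − 12.6025 = 5.28417.
SD(X) = √5.28417 = 2.29873.

2.299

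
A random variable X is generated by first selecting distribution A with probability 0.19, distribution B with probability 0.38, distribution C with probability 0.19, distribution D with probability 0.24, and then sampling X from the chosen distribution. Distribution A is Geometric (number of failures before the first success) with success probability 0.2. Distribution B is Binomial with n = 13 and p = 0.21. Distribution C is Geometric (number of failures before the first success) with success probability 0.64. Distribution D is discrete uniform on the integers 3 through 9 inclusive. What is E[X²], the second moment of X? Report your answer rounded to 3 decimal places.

For each component E[X²] = Var + (mean)², giving A: 36; B: 9.6096; C: 1.19531; D: 40.
Overall E[X²] = 0.19·36 + 0.38·9.6096 + 0.19·1.19531 + 0.24·40 = 20.3188.

20.319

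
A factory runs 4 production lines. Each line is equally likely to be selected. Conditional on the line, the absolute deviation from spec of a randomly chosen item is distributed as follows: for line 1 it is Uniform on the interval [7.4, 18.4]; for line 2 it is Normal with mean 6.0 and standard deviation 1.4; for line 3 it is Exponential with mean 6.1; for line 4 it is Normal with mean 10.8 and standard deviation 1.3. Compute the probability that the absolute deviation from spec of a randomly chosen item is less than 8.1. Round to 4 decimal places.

Conditional on each line, P(X < 8.1): 1: 0.0636364; 2: 0.933193; 3: 0.734958; 4: 0.0189043.
By total probability, P(X < 8.1) = 0.25·0.0636364 + 0.25·0.933193 + 0.25·0.734958 + 0.25·0.0189043 = 0.437673.

0.4377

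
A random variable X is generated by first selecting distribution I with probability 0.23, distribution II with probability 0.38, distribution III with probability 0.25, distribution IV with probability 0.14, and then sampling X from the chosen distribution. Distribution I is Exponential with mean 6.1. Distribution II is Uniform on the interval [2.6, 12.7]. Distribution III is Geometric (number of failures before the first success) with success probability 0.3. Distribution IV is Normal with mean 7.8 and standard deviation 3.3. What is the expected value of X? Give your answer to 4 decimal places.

5.9853

Component means — I: 6.1; II: 7.65; III: 2.33333; IV: 7.8.
E[X] = 0.23·6.1 + 0.38·7.65 + 0.25·2.33333 + 0.14·7.8 = 5.98533.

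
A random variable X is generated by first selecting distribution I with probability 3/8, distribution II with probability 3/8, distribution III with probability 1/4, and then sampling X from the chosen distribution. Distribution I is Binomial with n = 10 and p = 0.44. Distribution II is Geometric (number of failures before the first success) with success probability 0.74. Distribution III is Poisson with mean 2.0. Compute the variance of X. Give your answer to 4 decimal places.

4.7019

Per component, I: μ=4.4, E[X²]=21.824; II: μ=0.351351, E[X²]=0.598247; III: μ=2, E[X²]=6.
E[X] = 0.375·4.4 + 0.375·0.351351 + 0.25·2 = 2.28176.
E[X²] = 0.375·21.824 + 0.375·0.598247 + 0.25·6 = 9.90834.
Var(X) = E[X²] − (E[X])² = 9.90834 − 5.20641 = 4.70193.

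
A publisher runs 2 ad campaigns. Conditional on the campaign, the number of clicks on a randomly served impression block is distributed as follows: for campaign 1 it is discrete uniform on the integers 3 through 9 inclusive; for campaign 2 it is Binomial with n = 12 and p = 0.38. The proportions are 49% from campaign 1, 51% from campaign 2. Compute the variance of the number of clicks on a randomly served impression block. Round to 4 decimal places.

3.9201

Per component, 1: μ=6, E[X²]=40; 2: μ=4.56, E[X²]=23.6208.
E[X] = 0.49·6 + 0.51·4.56 = 5.2656.
E[X²] = 0.49·40 + 0.51·23.6208 = 31.6466.
Var(X) = E[X²] − (E[X])² = 31.6466 − 27.7265 = 3.92006.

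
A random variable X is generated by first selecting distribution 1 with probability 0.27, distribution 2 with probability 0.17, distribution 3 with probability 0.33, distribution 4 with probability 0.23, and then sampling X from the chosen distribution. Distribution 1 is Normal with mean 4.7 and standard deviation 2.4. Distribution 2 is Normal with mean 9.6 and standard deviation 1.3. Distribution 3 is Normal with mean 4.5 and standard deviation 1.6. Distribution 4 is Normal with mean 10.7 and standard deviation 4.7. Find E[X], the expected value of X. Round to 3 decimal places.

Component means — 1: 4.7; 2: 9.6; 3: 4.5; 4: 10.7.
E[X] = 0.27·4.7 + 0.17·9.6 + 0.33·4.5 + 0.23·10.7 = 6.847.

6.847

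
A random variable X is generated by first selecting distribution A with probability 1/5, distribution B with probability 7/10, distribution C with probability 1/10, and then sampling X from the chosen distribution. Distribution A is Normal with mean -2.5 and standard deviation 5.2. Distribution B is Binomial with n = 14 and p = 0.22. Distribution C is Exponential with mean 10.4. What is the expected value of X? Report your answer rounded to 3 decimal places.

Component means — A: -2.5; B: 3.08; C: 10.4.
E[X] = 0.2·-2.5 + 0.7·3.08 + 0.1·10.4 = 2.696.

2.696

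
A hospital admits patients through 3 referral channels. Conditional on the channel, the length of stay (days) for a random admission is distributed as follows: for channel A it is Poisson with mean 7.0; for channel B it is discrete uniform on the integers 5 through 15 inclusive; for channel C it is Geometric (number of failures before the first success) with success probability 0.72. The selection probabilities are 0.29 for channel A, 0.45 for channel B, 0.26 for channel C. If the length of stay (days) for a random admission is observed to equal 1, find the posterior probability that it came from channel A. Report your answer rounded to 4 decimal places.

Likelihoods P(X=1 | ·): A: 0.00638317; B: 0; C: 0.2016.
Posterior ∝ prior × likelihood. Numerator for A: 0.29·0.00638317 = 0.00185112.
Normalizing constant: 0.29·0.00638317 + 0.45·0 + 0.26·0.2016 = 0.0542671.
P(A | observation) = 0.00185112 / 0.0542671 = 0.0341113.

0.0341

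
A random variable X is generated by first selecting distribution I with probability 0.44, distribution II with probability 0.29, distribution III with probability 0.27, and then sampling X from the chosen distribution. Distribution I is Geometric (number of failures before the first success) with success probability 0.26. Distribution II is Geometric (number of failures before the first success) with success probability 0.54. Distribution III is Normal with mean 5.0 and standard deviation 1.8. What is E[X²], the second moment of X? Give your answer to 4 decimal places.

16.6735

For each component E[X²] = Var + (mean)², giving I: 19.0473; II: 2.30316; III: 28.24.
Overall E[X²] = 0.44·19.0473 + 0.29·2.30316 + 0.27·28.24 = 16.6735.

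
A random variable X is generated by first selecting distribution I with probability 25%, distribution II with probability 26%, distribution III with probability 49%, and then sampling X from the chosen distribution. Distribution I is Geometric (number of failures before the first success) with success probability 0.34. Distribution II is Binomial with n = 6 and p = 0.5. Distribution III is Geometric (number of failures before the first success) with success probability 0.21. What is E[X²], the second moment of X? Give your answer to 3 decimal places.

20.812

For each component E[X²] = Var + (mean)², giving I: 9.47751; II: 10.5; III: 32.0658.
Overall E[X²] = 0.25·9.47751 + 0.26·10.5 + 0.49·32.0658 = 20.8116.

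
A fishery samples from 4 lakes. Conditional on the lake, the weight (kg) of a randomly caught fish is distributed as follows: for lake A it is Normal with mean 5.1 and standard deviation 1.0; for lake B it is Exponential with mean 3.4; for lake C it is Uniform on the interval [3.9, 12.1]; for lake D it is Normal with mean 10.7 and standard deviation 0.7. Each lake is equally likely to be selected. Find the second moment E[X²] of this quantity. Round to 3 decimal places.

For each component E[X²] = Var + (mean)², giving A: 27.01; B: 23.12; C: 69.6033; D: 114.98.
Overall E[X²] = 0.25·27.01 + 0.25·23.12 + 0.25·69.6033 + 0.25·114.98 = 58.6783.

58.678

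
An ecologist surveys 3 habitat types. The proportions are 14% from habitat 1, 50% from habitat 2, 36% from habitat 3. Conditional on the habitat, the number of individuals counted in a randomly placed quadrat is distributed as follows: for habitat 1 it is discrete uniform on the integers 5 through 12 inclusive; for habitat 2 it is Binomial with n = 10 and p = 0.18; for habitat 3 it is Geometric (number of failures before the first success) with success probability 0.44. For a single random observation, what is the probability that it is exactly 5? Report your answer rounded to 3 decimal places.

Conditional on each habitat, P(X = 5): 1: 0.125; 2: 0.0176536; 3: 0.0242322.
By total probability, P(X = 5) = 0.14·0.125 + 0.5·0.0176536 + 0.36·0.0242322 = 0.0350504.

0.035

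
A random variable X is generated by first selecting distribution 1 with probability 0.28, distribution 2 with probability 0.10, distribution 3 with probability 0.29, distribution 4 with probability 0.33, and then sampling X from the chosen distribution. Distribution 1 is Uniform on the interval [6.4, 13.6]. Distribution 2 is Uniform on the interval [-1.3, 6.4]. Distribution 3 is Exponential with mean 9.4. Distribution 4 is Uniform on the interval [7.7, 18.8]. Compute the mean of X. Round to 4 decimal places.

Component means — 1: 10; 2: 2.55; 3: 9.4; 4: 13.25.
E[X] = 0.28·10 + 0.1·2.55 + 0.29·9.4 + 0.33·13.25 = 10.1535.

10.1535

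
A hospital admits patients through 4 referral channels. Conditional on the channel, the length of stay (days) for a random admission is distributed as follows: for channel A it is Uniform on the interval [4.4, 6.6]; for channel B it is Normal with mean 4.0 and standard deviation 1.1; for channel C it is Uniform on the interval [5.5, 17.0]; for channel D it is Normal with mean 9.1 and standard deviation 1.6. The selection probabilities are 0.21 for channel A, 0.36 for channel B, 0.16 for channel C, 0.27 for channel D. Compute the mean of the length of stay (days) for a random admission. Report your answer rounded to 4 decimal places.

6.8520

Component means — A: 5.5; B: 4; C: 11.25; D: 9.1.
E[X] = 0.21·5.5 + 0.36·4 + 0.16·11.25 + 0.27·9.1 = 6.852.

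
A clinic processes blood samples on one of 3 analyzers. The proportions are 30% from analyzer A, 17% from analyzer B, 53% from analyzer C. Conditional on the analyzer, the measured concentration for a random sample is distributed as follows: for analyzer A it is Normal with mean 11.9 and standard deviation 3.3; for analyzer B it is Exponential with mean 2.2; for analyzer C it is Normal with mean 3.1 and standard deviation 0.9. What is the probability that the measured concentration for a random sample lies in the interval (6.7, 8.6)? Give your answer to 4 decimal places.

Conditional on each analyzer, P(6.7 < X < 8.6): A: 0.101114; B: 0.027516; C: 3.16707e-05.
By total probability, P(6.7 < X < 8.6) = 0.3·0.101114 + 0.17·0.027516 + 0.53·3.16707e-05 = 0.0350288.

0.0350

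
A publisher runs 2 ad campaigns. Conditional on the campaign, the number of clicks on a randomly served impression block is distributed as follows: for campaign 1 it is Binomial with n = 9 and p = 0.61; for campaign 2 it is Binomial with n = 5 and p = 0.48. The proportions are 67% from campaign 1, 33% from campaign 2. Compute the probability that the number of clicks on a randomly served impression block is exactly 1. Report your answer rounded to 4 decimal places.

0.0599

Conditional on each campaign, P(X = 1): 1: 0.00293825; 2: 0.175479.
By total probability, P(X = 1) = 0.67·0.00293825 + 0.33·0.175479 = 0.0598766.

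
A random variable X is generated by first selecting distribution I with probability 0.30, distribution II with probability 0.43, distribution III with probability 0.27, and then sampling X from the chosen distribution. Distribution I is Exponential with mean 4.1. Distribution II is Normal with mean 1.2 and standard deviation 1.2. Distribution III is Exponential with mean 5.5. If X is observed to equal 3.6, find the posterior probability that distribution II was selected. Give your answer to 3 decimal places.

0.257

Likelihoods f(3.6 | ·): I: 0.101364; II: 0.0449925; III: 0.094487.
Posterior ∝ prior × likelihood. Numerator for II: 0.43·0.0449925 = 0.0193468.
Normalizing constant: 0.3·0.101364 + 0.43·0.0449925 + 0.27·0.094487 = 0.0752675.
P(II | observation) = 0.0193468 / 0.0752675 = 0.25704.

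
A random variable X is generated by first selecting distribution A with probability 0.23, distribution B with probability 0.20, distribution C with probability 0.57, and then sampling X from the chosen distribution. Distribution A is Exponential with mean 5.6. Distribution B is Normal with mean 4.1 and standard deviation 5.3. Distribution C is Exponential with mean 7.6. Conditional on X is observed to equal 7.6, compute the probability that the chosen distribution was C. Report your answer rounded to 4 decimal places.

Likelihoods f(7.6 | ·): A: 0.0459634; B: 0.0605253; C: 0.0484052.
Posterior ∝ prior × likelihood. Numerator for C: 0.57·0.0484052 = 0.027591.
Normalizing constant: 0.23·0.0459634 + 0.2·0.0605253 + 0.57·0.0484052 = 0.0502676.
P(C | observation) = 0.027591 / 0.0502676 = 0.548882.

0.5489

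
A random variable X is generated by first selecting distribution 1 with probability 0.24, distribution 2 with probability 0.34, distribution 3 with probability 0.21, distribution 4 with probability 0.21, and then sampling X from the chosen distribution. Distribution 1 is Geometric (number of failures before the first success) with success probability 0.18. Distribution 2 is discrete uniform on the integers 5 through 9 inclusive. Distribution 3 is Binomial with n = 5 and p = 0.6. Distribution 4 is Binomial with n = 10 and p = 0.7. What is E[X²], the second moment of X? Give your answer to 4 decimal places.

For each component E[X²] = Var + (mean)², giving 1: 46.0617; 2: 51; 3: 10.2; 4: 51.1.
Overall E[X²] = 0.24·46.0617 + 0.34·51 + 0.21·10.2 + 0.21·51.1 = 41.2678.

41.2678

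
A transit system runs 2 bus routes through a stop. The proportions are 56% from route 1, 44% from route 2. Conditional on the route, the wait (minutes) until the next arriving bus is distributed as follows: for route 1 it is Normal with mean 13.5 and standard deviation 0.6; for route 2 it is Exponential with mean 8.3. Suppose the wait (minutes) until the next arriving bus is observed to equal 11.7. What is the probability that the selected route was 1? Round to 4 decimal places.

Likelihoods f(11.7 | ·): 1: 0.00738641; 2: 0.0294255.
Posterior ∝ prior × likelihood. Numerator for 1: 0.56·0.00738641 = 0.00413639.
Normalizing constant: 0.56·0.00738641 + 0.44·0.0294255 = 0.0170836.
P(1 | observation) = 0.00413639 / 0.0170836 = 0.242126.

0.2421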